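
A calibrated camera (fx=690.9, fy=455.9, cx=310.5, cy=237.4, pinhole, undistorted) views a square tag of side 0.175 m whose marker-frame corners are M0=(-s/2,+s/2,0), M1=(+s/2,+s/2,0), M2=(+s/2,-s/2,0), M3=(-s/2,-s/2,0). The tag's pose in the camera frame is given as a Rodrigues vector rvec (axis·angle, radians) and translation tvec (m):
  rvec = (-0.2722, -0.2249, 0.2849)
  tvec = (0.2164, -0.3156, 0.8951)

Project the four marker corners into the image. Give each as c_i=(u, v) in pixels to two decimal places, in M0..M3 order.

Intrinsics K: fx=690.9, fy=455.9, cx=310.5, cy=237.4
Marker side s = 0.175 m; corners in marker frame (Z=0):
  M0 = (-0.0875, +0.0875, 0)
  M1 = (+0.0875, +0.0875, 0)
  M2 = (+0.0875, -0.0875, 0)
  M3 = (-0.0875, -0.0875, 0)
rvec = (-0.2722, -0.2249, 0.2849), |rvec| = θ = 0.45370 rad = 25.995°
Rodrigues: sinθ=0.43829, 1−cosθ=0.10117; R = I + sinθ·[k]× + (1−cosθ)·[k]×²:
    [+0.93525 -0.24514 -0.25538]
    [+0.30531 +0.92369 +0.23147]
    [+0.17915 -0.29445 +0.93873]
t = (0.2164, -0.3156, 0.8951) m
M0: Pc = R·M0+t = (+0.11312, -0.26149, +0.85366); u = 690.9·(+0.11312)/0.85366 + 310.5 = 402.0492, v = 455.9·(-0.26149)/0.85366 + 237.4 = 97.7494
M1: Pc = R·M1+t = (+0.27678, -0.20806, +0.88501); u = 690.9·(+0.27678)/0.88501 + 310.5 = 526.5769, v = 455.9·(-0.20806)/0.88501 + 237.4 = 130.2200
M2: Pc = R·M2+t = (+0.31968, -0.36971, +0.93654); u = 690.9·(+0.31968)/0.93654 + 310.5 = 546.3358, v = 455.9·(-0.36971)/0.93654 + 237.4 = 57.4291
M3: Pc = R·M3+t = (+0.15602, -0.42314, +0.90519); u = 690.9·(+0.15602)/0.90519 + 310.5 = 429.5813, v = 455.9·(-0.42314)/0.90519 + 237.4 = 24.2858

c0=(402.05, 97.75) c1=(526.58, 130.22) c2=(546.34, 57.43) c3=(429.58, 24.29)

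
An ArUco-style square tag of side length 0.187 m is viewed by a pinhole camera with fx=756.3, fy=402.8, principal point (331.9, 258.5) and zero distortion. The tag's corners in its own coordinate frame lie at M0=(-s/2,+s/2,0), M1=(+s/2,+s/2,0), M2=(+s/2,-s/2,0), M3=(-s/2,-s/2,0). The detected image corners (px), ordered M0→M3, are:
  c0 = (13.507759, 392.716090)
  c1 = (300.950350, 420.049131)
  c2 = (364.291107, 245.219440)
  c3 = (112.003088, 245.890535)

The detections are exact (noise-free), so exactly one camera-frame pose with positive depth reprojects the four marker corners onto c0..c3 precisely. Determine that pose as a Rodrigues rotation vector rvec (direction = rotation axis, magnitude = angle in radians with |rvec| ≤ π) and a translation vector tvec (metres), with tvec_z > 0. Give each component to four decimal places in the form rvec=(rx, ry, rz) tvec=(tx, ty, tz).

rvec=(-0.4788, 0.3845, 0.1037) tvec=(-0.0842, 0.0669, 0.4507)

Intrinsics K: fx=756.3, fy=402.8, cx=331.9, cy=258.5
Marker side s = 0.187 m; corners in marker frame (Z=0):
  M0 = (-0.0935, +0.0935, 0)
  M1 = (+0.0935, +0.0935, 0)
  M2 = (+0.0935, -0.0935, 0)
  M3 = (-0.0935, -0.0935, 0)
Detected image corners:
  c0 = (13.507759, 392.716090) px
  c1 = (300.950350, 420.049131) px
  c2 = (364.291107, 245.219440) px
  c3 = (112.003088, 245.890535) px
Planar DLT: solve 8×8 A·h = b for H (H[2,2]=1):
  H  [+1266.28676 -628.43590 +190.53812]
  H  [-213.17679 +543.70233 +318.27873]
  H  [-0.85223 -0.95215 +1.00000]
B = K⁻¹H; ‖b₁‖=2.218603, ‖b₂‖=2.218603; λ = 2/(‖b₁‖+‖b₂‖) = 0.450734, sign → tz>0 ⇒ λ=+0.450734
r₁ = λ·B[:,0] = (+0.92325,+0.00797,-0.38413); r₂ = λ·B[:,1] = (-0.18619,+0.88383,-0.42917)
r₃ = r₁×r₂ = (+0.33608,+0.46775,+0.81747); SVD([r₁ r₂ r₃]) → R = UVᵀ:
  R  [+0.92325 -0.18619 +0.33608]
  R  [+0.00797 +0.88383 +0.46775]
  R  [-0.38413 -0.42917 +0.81747]
t = (-0.08425, +0.06689, +0.45073) m
tr R = 2.624544; θ = arccos((tr R − 1)/2) = 0.622760 rad = 35.682°
axis k = ((R−Rᵀ)₃₂, (R−Rᵀ)₁₃, (R−Rᵀ)₂₁) / (2 sinθ) = (-0.768857, +0.617379, +0.166441)
rvec = θ·k = (-0.478813, +0.384479, +0.103653)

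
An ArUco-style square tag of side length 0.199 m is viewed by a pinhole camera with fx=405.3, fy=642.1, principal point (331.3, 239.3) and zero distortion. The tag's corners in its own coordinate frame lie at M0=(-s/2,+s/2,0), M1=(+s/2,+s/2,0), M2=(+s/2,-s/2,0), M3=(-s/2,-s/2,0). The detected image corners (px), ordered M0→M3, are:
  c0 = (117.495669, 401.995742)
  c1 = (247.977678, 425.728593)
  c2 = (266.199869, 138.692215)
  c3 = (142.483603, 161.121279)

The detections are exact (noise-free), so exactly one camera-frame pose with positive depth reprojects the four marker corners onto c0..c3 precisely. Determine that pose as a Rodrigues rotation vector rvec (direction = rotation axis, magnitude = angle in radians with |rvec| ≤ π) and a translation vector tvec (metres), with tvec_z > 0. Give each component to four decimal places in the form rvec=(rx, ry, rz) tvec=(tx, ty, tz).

Intrinsics K: fx=405.3, fy=642.1, cx=331.3, cy=239.3
Marker side s = 0.199 m; corners in marker frame (Z=0):
  M0 = (-0.0995, +0.0995, 0)
  M1 = (+0.0995, +0.0995, 0)
  M2 = (+0.0995, -0.0995, 0)
  M3 = (-0.0995, -0.0995, 0)
Detected image corners:
  c0 = (117.495669, 401.995742) px
  c1 = (247.977678, 425.728593) px
  c2 = (266.199869, 138.692215) px
  c3 = (142.483603, 161.121279) px
Planar DLT: solve 8×8 A·h = b for H (H[2,2]=1):
  H  [+468.09727 -190.70255 +188.43667]
  H  [-248.96891 +1198.81503 +276.38385]
  H  [-0.87779 -0.41671 +1.00000]
B = K⁻¹H; ‖b₁‖=2.068891, ‖b₂‖=2.068891; λ = 2/(‖b₁‖+‖b₂‖) = 0.483351, sign → tz>0 ⇒ λ=+0.483351
r₁ = λ·B[:,0] = (+0.90506,-0.02929,-0.42428); r₂ = λ·B[:,1] = (-0.06279,+0.97749,-0.20142)
r₃ = r₁×r₂ = (+0.42063,+0.20893,+0.88285); SVD([r₁ r₂ r₃]) → R = UVᵀ:
  R  [+0.90506 -0.06279 +0.42063]
  R  [-0.02929 +0.97749 +0.20893]
  R  [-0.42428 -0.20142 +0.88285]
t = (-0.17038, +0.02792, +0.48335) m
tr R = 2.765394; θ = arccos((tr R − 1)/2) = 0.489226 rad = 28.031°
axis k = ((R−Rᵀ)₃₂, (R−Rᵀ)₁₃, (R−Rᵀ)₂₁) / (2 sinθ) = (-0.436595, +0.898952, +0.035635)
rvec = θ·k = (-0.213594, +0.439791, +0.017433)

rvec=(-0.2136, 0.4398, 0.0174) tvec=(-0.1704, 0.0279, 0.4834)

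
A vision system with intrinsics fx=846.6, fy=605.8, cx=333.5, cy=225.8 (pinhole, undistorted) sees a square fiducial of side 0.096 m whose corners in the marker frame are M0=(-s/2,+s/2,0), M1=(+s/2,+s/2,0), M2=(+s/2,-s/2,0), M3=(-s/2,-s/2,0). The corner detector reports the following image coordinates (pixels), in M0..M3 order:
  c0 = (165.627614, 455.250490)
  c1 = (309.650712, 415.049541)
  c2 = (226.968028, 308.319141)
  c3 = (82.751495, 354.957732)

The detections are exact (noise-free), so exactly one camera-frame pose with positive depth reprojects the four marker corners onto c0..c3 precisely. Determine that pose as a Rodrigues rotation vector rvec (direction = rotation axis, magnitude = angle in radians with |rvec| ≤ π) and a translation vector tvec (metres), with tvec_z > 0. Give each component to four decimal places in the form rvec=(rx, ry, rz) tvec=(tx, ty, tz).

rvec=(0.2033, 0.2088, -0.4583) tvec=(-0.0771, 0.1238, 0.4718)

Intrinsics K: fx=846.6, fy=605.8, cx=333.5, cy=225.8
Marker side s = 0.096 m; corners in marker frame (Z=0):
  M0 = (-0.0480, +0.0480, 0)
  M1 = (+0.0480, +0.0480, 0)
  M2 = (+0.0480, -0.0480, 0)
  M3 = (-0.0480, -0.0480, 0)
Detected image corners:
  c0 = (165.627614, 455.250490) px
  c1 = (309.650712, 415.049541) px
  c2 = (226.968028, 308.319141) px
  c3 = (82.751495, 354.957732) px
Planar DLT: solve 8×8 A·h = b for H (H[2,2]=1):
  H  [+1399.70704 +923.36863 +195.07819]
  H  [-650.13038 +1196.69667 +384.70625]
  H  [-0.51733 +0.31113 +1.00000]
B = K⁻¹H; ‖b₁‖=2.119326, ‖b₂‖=2.119326; λ = 2/(‖b₁‖+‖b₂‖) = 0.471848, sign → tz>0 ⇒ λ=+0.471848
r₁ = λ·B[:,0] = (+0.87628,-0.41539,-0.24410); r₂ = λ·B[:,1] = (+0.45680,+0.87737,+0.14680)
r₃ = r₁×r₂ = (+0.15319,-0.24015,+0.95857); SVD([r₁ r₂ r₃]) → R = UVᵀ:
  R  [+0.87628 +0.45680 +0.15319]
  R  [-0.41539 +0.87737 -0.24015]
  R  [-0.24410 +0.14680 +0.95857]
t = (-0.07715, +0.12377, +0.47185) m
tr R = 2.712222; θ = arccos((tr R − 1)/2) = 0.543100 rad = 31.117°
axis k = ((R−Rᵀ)₃₂, (R−Rᵀ)₁₃, (R−Rᵀ)₂₁) / (2 sinθ) = (+0.374378, +0.384379, -0.843856)
rvec = θ·k = (+0.203325, +0.208756, -0.458298)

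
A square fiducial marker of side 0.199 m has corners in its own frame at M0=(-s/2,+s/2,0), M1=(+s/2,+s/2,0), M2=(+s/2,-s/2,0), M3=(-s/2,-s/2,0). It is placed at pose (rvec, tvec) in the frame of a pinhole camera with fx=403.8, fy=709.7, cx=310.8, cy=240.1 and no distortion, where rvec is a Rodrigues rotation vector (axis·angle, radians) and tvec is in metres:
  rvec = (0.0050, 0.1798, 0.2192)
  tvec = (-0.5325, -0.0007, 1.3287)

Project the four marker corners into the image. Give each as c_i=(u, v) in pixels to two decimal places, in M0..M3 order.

Intrinsics K: fx=403.8, fy=709.7, cx=310.8, cy=240.1
Marker side s = 0.199 m; corners in marker frame (Z=0):
  M0 = (-0.0995, +0.0995, 0)
  M1 = (+0.0995, +0.0995, 0)
  M2 = (+0.0995, -0.0995, 0)
  M3 = (-0.0995, -0.0995, 0)
rvec = (0.0050, 0.1798, 0.2192), |rvec| = θ = 0.28355 rad = 16.246°
Rodrigues: sinθ=0.27977, 1−cosθ=0.03993; R = I + sinθ·[k]× + (1−cosθ)·[k]×²:
    [+0.96008 -0.21583 +0.17794]
    [+0.21672 +0.97612 +0.01464]
    [-0.17686 +0.02451 +0.98393]
t = (-0.5325, -0.0007, 1.3287) m
M0: Pc = R·M0+t = (-0.64950, +0.07486, +1.34874); u = 403.8·(-0.64950)/1.34874 + 310.8 = 116.3444, v = 709.7·(+0.07486)/1.34874 + 240.1 = 279.4914
M1: Pc = R·M1+t = (-0.45845, +0.11799, +1.31354); u = 403.8·(-0.45845)/1.31354 + 310.8 = 169.8674, v = 709.7·(+0.11799)/1.31354 + 240.1 = 303.8484
M2: Pc = R·M2+t = (-0.41550, -0.07626, +1.30866); u = 403.8·(-0.41550)/1.30866 + 310.8 = 182.5947, v = 709.7·(-0.07626)/1.30866 + 240.1 = 198.7432
M3: Pc = R·M3+t = (-0.60655, -0.11939, +1.34386); u = 403.8·(-0.60655)/1.34386 + 310.8 = 128.5441, v = 709.7·(-0.11939)/1.34386 + 240.1 = 177.0504

c0=(116.34, 279.49) c1=(169.87, 303.85) c2=(182.59, 198.74) c3=(128.54, 177.05)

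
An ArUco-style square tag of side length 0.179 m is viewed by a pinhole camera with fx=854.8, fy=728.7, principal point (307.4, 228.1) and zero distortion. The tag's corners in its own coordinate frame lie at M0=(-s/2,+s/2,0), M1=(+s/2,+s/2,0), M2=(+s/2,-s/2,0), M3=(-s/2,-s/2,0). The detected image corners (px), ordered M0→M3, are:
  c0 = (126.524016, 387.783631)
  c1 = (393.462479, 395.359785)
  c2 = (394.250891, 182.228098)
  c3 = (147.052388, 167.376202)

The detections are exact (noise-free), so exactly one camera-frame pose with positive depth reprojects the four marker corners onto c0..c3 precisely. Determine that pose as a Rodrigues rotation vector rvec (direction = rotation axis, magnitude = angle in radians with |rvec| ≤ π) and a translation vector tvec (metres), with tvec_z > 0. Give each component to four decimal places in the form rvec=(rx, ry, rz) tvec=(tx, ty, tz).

rvec=(-0.2501, -0.1317, 0.0453) tvec=(-0.0274, 0.0417, 0.5940)

Intrinsics K: fx=854.8, fy=728.7, cx=307.4, cy=228.1
Marker side s = 0.179 m; corners in marker frame (Z=0):
  M0 = (-0.0895, +0.0895, 0)
  M1 = (+0.0895, +0.0895, 0)
  M2 = (+0.0895, -0.0895, 0)
  M3 = (-0.0895, -0.0895, 0)
Detected image corners:
  c0 = (126.524016, 387.783631) px
  c1 = (393.462479, 395.359785) px
  c2 = (394.250891, 182.228098) px
  c3 = (147.052388, 167.376202) px
Planar DLT: solve 8×8 A·h = b for H (H[2,2]=1):
  H  [+1489.58243 -170.02944 +267.93014]
  H  [+122.67082 +1091.59583 +279.21473]
  H  [+0.20925 -0.42031 +1.00000]
B = K⁻¹H; ‖b₁‖=1.683581, ‖b₂‖=1.683581; λ = 2/(‖b₁‖+‖b₂‖) = 0.593972, sign → tz>0 ⇒ λ=+0.593972
r₁ = λ·B[:,0] = (+0.99036,+0.06108,+0.12429); r₂ = λ·B[:,1] = (-0.02837,+0.96792,-0.24965)
r₃ = r₁×r₂ = (-0.13555,+0.24372,+0.96033); SVD([r₁ r₂ r₃]) → R = UVᵀ:
  R  [+0.99036 -0.02837 -0.13555]
  R  [+0.06108 +0.96792 +0.24372]
  R  [+0.12429 -0.24965 +0.96033]
t = (-0.02743, +0.04166, +0.59397) m
tr R = 2.918609; θ = arccos((tr R − 1)/2) = 0.286268 rad = 16.402°
axis k = ((R−Rᵀ)₃₂, (R−Rᵀ)₁₃, (R−Rᵀ)₂₁) / (2 sinθ) = (-0.873620, -0.460108, +0.158394)
rvec = θ·k = (-0.250089, -0.131714, +0.045343)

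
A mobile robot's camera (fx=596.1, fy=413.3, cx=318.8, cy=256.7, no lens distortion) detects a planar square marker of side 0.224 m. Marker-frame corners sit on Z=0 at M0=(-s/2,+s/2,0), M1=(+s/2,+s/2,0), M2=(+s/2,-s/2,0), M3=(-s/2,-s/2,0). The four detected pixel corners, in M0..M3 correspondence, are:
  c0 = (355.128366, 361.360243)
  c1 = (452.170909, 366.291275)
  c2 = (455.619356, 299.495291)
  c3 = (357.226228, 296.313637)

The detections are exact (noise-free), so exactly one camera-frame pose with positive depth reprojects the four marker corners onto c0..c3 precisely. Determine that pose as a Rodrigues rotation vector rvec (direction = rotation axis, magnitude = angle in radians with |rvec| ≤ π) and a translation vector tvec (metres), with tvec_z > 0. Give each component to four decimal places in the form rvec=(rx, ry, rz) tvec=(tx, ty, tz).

Intrinsics K: fx=596.1, fy=413.3, cx=318.8, cy=256.7
Marker side s = 0.224 m; corners in marker frame (Z=0):
  M0 = (-0.1120, +0.1120, 0)
  M1 = (+0.1120, +0.1120, 0)
  M2 = (+0.1120, -0.1120, 0)
  M3 = (-0.1120, -0.1120, 0)
Detected image corners:
  c0 = (355.128366, 361.360243) px
  c1 = (452.170909, 366.291275) px
  c2 = (455.619356, 299.495291) px
  c3 = (357.226228, 296.313637) px
Planar DLT: solve 8×8 A·h = b for H (H[2,2]=1):
  H  [+386.78438 +11.24969 +404.35927]
  H  [-22.24927 +313.50714 +331.05238]
  H  [-0.12205 +0.05824 +1.00000]
B = K⁻¹H; ‖b₁‖=0.724822, ‖b₂‖=0.724822; λ = 2/(‖b₁‖+‖b₂‖) = 1.379649, sign → tz>0 ⇒ λ=+1.379649
r₁ = λ·B[:,0] = (+0.98525,+0.03032,-0.16839); r₂ = λ·B[:,1] = (-0.01693,+0.99662,+0.08035)
r₃ = r₁×r₂ = (+0.17026,-0.07631,+0.98244); SVD([r₁ r₂ r₃]) → R = UVᵀ:
  R  [+0.98525 -0.01693 +0.17026]
  R  [+0.03032 +0.99662 -0.07631]
  R  [-0.16839 +0.08035 +0.98244]
t = (+0.19802, +0.24820, +1.37965) m
tr R = 2.964317; θ = arccos((tr R − 1)/2) = 0.189182 rad = 10.839°
axis k = ((R−Rᵀ)₃₂, (R−Rᵀ)₁₃, (R−Rᵀ)₂₁) / (2 sinθ) = (+0.416527, +0.900401, +0.125631)
rvec = θ·k = (+0.078799, +0.170340, +0.023767)

rvec=(0.0788, 0.1703, 0.0238) tvec=(0.1980, 0.2482, 1.3796)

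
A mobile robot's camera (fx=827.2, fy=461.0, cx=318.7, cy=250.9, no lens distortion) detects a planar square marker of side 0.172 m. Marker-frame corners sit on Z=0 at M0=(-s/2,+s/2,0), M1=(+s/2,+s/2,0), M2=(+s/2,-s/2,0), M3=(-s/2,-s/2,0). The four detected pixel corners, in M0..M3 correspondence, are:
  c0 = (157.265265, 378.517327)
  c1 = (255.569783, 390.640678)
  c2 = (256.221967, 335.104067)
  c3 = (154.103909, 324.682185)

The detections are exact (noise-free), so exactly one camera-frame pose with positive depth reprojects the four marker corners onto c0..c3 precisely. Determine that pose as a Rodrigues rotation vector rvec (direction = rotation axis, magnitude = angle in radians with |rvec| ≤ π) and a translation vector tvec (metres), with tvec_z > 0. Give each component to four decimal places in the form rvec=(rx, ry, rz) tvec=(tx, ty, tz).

rvec=(0.2866, 0.3133, 0.0743) tvec=(-0.1777, 0.2990, 1.2910)

Intrinsics K: fx=827.2, fy=461.0, cx=318.7, cy=250.9
Marker side s = 0.172 m; corners in marker frame (Z=0):
  M0 = (-0.0860, +0.0860, 0)
  M1 = (+0.0860, +0.0860, 0)
  M2 = (+0.0860, -0.0860, 0)
  M3 = (-0.0860, -0.0860, 0)
Detected image corners:
  c0 = (157.265265, 378.517327) px
  c1 = (255.569783, 390.640678) px
  c2 = (256.221967, 335.104067) px
  c3 = (154.103909, 324.682185) px
Planar DLT: solve 8×8 A·h = b for H (H[2,2]=1):
  H  [+535.67812 +53.62674 +204.82379]
  H  [-15.48938 +397.89863 +357.65294]
  H  [-0.22709 +0.22409 +1.00000]
B = K⁻¹H; ‖b₁‖=0.774593, ‖b₂‖=0.774593; λ = 2/(‖b₁‖+‖b₂‖) = 1.291000, sign → tz>0 ⇒ λ=+1.291000
r₁ = λ·B[:,0] = (+0.94898,+0.11618,-0.29317); r₂ = λ·B[:,1] = (-0.02777,+0.95683,+0.28930)
r₃ = r₁×r₂ = (+0.31412,-0.26640,+0.91124); SVD([r₁ r₂ r₃]) → R = UVᵀ:
  R  [+0.94898 -0.02777 +0.31412]
  R  [+0.11618 +0.95683 -0.26640]
  R  [-0.29317 +0.28930 +0.91124]
t = (-0.17773, +0.29895, +1.29100) m
tr R = 2.817049; θ = arccos((tr R − 1)/2) = 0.431057 rad = 24.698°
axis k = ((R−Rᵀ)₃₂, (R−Rᵀ)₁₃, (R−Rᵀ)₂₁) / (2 sinθ) = (+0.664988, +0.726718, +0.172255)
rvec = θ·k = (+0.286648, +0.313257, +0.074252)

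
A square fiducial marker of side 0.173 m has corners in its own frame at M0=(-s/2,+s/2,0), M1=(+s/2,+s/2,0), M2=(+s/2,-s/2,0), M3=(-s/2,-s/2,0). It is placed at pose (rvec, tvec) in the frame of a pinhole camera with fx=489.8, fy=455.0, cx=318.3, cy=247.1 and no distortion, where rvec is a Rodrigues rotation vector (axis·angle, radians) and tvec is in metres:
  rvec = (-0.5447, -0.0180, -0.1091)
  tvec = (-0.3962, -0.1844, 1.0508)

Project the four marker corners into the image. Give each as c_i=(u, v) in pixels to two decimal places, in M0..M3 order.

Intrinsics K: fx=489.8, fy=455.0, cx=318.3, cy=247.1
Marker side s = 0.173 m; corners in marker frame (Z=0):
  M0 = (-0.0865, +0.0865, 0)
  M1 = (+0.0865, +0.0865, 0)
  M2 = (+0.0865, -0.0865, 0)
  M3 = (-0.0865, -0.0865, 0)
rvec = (-0.5447, -0.0180, -0.1091), |rvec| = θ = 0.55581 rad = 31.846°
Rodrigues: sinθ=0.52763, 1−cosθ=0.15053; R = I + sinθ·[k]× + (1−cosθ)·[k]×²:
    [+0.99404 +0.10835 +0.01187]
    [-0.09879 +0.84963 +0.51804]
    [+0.04604 -0.51613 +0.85527]
t = (-0.3962, -0.1844, 1.0508) m
M0: Pc = R·M0+t = (-0.47281, -0.10236, +1.00217); u = 489.8·(-0.47281)/1.00217 + 318.3 = 87.2183, v = 455.0·(-0.10236)/1.00217 + 247.1 = 200.6265
M1: Pc = R·M1+t = (-0.30084, -0.11945, +1.01014); u = 489.8·(-0.30084)/1.01014 + 318.3 = 172.4257, v = 455.0·(-0.11945)/1.01014 + 247.1 = 193.2946
M2: Pc = R·M2+t = (-0.31959, -0.26644, +1.09943); u = 489.8·(-0.31959)/1.09943 + 318.3 = 175.9224, v = 455.0·(-0.26644)/1.09943 + 247.1 = 136.8340
M3: Pc = R·M3+t = (-0.49156, -0.24935, +1.09146); u = 489.8·(-0.49156)/1.09146 + 318.3 = 97.7111, v = 455.0·(-0.24935)/1.09146 + 247.1 = 143.1540

c0=(87.22, 200.63) c1=(172.43, 193.29) c2=(175.92, 136.83) c3=(97.71, 143.15)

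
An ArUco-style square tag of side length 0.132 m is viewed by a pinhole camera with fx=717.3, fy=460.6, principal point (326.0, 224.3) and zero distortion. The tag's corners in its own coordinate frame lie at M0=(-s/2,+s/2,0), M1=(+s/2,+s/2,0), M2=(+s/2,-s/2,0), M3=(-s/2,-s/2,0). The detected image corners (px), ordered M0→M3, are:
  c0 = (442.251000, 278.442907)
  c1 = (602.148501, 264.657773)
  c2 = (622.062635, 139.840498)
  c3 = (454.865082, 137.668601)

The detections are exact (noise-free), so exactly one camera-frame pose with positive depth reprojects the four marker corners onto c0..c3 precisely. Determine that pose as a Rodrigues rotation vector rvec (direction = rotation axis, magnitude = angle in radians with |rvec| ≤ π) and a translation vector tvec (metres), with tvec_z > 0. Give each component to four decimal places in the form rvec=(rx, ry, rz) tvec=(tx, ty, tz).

rvec=(0.1989, -0.4411, -0.0204) tvec=(0.1324, -0.0172, 0.4543)

Intrinsics K: fx=717.3, fy=460.6, cx=326.0, cy=224.3
Marker side s = 0.132 m; corners in marker frame (Z=0):
  M0 = (-0.0660, +0.0660, 0)
  M1 = (+0.0660, +0.0660, 0)
  M2 = (+0.0660, -0.0660, 0)
  M3 = (-0.0660, -0.0660, 0)
Detected image corners:
  c0 = (442.251000, 278.442907) px
  c1 = (602.148501, 264.657773) px
  c2 = (622.062635, 139.840498) px
  c3 = (454.865082, 137.668601) px
Planar DLT: solve 8×8 A·h = b for H (H[2,2]=1):
  H  [+1730.96614 +103.42494 +535.11538]
  H  [+144.90940 +1090.65020 +206.86118]
  H  [+0.92915 +0.43055 +1.00000]
B = K⁻¹H; ‖b₁‖=2.201353, ‖b₂‖=2.201353; λ = 2/(‖b₁‖+‖b₂‖) = 0.454266, sign → tz>0 ⇒ λ=+0.454266
r₁ = λ·B[:,0] = (+0.90439,-0.06262,+0.42208); r₂ = λ·B[:,1] = (-0.02339,+0.98041,+0.19558)
r₃ = r₁×r₂ = (-0.42606,-0.18676,+0.88521); SVD([r₁ r₂ r₃]) → R = UVᵀ:
  R  [+0.90439 -0.02339 -0.42606]
  R  [-0.06262 +0.98041 -0.18676]
  R  [+0.42208 +0.19558 +0.88521]
t = (+0.13243, -0.01720, +0.45427) m
tr R = 2.770011; θ = arccos((tr R − 1)/2) = 0.484291 rad = 27.748°
axis k = ((R−Rᵀ)₃₂, (R−Rᵀ)₁₃, (R−Rᵀ)₂₁) / (2 sinθ) = (+0.410606, -0.910839, -0.042135)
rvec = θ·k = (+0.198853, -0.441111, -0.020406)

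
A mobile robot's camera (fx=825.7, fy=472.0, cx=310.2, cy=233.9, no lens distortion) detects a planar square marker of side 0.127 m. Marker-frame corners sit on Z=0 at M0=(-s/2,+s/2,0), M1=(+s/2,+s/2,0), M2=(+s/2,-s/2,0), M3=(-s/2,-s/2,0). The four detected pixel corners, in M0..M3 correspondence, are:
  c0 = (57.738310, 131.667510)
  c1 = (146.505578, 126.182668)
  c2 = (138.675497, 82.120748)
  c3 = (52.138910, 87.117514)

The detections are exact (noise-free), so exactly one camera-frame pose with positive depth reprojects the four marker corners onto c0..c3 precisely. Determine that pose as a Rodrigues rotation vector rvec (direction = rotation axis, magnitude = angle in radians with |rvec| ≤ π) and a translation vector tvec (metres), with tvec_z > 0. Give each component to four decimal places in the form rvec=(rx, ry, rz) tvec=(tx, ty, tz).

Intrinsics K: fx=825.7, fy=472.0, cx=310.2, cy=233.9
Marker side s = 0.127 m; corners in marker frame (Z=0):
  M0 = (-0.0635, +0.0635, 0)
  M1 = (+0.0635, +0.0635, 0)
  M2 = (+0.0635, -0.0635, 0)
  M3 = (-0.0635, -0.0635, 0)
Detected image corners:
  c0 = (57.738310, 131.667510) px
  c1 = (146.505578, 126.182668) px
  c2 = (138.675497, 82.120748) px
  c3 = (52.138910, 87.117514) px
Planar DLT: solve 8×8 A·h = b for H (H[2,2]=1):
  H  [+696.22817 +32.64289 +98.89469]
  H  [-34.57097 +326.95133 +106.47309]
  H  [+0.06247 -0.20517 +1.00000]
B = K⁻¹H; ‖b₁‖=0.828683, ‖b₂‖=0.828683; λ = 2/(‖b₁‖+‖b₂‖) = 1.206735, sign → tz>0 ⇒ λ=+1.206735
r₁ = λ·B[:,0] = (+0.98919,-0.12574,+0.07539); r₂ = λ·B[:,1] = (+0.14072,+0.95859,-0.24759)
r₃ = r₁×r₂ = (-0.04113,+0.25552,+0.96593); SVD([r₁ r₂ r₃]) → R = UVᵀ:
  R  [+0.98919 +0.14072 -0.04113]
  R  [-0.12574 +0.95859 +0.25552]
  R  [+0.07539 -0.24759 +0.96593]
t = (-0.30882, -0.32578, +1.20673) m
tr R = 2.913713; θ = arccos((tr R − 1)/2) = 0.294813 rad = 16.892°
axis k = ((R−Rᵀ)₃₂, (R−Rᵀ)₁₃, (R−Rᵀ)₂₁) / (2 sinθ) = (-0.865762, -0.200504, -0.458534)
rvec = θ·k = (-0.255238, -0.059111, -0.135182)

rvec=(-0.2552, -0.0591, -0.1352) tvec=(-0.3088, -0.3258, 1.2067)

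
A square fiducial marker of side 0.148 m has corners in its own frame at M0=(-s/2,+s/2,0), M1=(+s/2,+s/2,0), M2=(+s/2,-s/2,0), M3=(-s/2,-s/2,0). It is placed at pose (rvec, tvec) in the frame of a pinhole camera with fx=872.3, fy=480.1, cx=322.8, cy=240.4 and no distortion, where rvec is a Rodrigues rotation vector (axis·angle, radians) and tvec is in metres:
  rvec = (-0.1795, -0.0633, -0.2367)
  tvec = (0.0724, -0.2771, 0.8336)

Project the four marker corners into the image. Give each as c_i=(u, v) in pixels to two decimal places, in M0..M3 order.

Intrinsics K: fx=872.3, fy=480.1, cx=322.8, cy=240.4
Marker side s = 0.148 m; corners in marker frame (Z=0):
  M0 = (-0.0740, +0.0740, 0)
  M1 = (+0.0740, +0.0740, 0)
  M2 = (+0.0740, -0.0740, 0)
  M3 = (-0.0740, -0.0740, 0)
rvec = (-0.1795, -0.0633, -0.2367), |rvec| = θ = 0.30373 rad = 17.403°
Rodrigues: sinθ=0.29908, 1−cosθ=0.04577; R = I + sinθ·[k]× + (1−cosθ)·[k]×²:
    [+0.97021 +0.23871 -0.04125]
    [-0.22744 +0.95621 +0.18419]
    [+0.08341 -0.16932 +0.98203]
t = (0.0724, -0.2771, 0.8336) m
M0: Pc = R·M0+t = (+0.01827, -0.18951, +0.81490); u = 872.3·(+0.01827)/0.81490 + 322.8 = 342.3560, v = 480.1·(-0.18951)/0.81490 + 240.4 = 128.7498
M1: Pc = R·M1+t = (+0.16186, -0.22317, +0.82724); u = 872.3·(+0.16186)/0.82724 + 322.8 = 493.4767, v = 480.1·(-0.22317)/0.82724 + 240.4 = 110.8803
M2: Pc = R·M2+t = (+0.12653, -0.36469, +0.85230); u = 872.3·(+0.12653)/0.85230 + 322.8 = 452.2997, v = 480.1·(-0.36469)/0.85230 + 240.4 = 34.9706
M3: Pc = R·M3+t = (-0.01706, -0.33103, +0.83996); u = 872.3·(-0.01706)/0.83996 + 322.8 = 305.0824, v = 480.1·(-0.33103)/0.83996 + 240.4 = 51.1913

c0=(342.36, 128.75) c1=(493.48, 110.88) c2=(452.30, 34.97) c3=(305.08, 51.19)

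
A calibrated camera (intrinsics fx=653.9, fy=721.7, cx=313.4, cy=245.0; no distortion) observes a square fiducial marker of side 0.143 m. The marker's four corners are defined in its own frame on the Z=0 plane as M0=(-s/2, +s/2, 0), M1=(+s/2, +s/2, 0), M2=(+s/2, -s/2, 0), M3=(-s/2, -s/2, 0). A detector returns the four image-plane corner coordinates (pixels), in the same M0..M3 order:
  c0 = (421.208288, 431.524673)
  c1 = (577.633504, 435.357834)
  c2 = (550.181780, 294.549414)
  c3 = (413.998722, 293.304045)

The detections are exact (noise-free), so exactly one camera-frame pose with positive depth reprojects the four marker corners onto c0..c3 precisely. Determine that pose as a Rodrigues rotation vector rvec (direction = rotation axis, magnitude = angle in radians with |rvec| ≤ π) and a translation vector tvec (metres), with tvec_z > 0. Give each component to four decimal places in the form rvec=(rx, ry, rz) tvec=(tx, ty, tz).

Intrinsics K: fx=653.9, fy=721.7, cx=313.4, cy=245.0
Marker side s = 0.143 m; corners in marker frame (Z=0):
  M0 = (-0.0715, +0.0715, 0)
  M1 = (+0.0715, +0.0715, 0)
  M2 = (+0.0715, -0.0715, 0)
  M3 = (-0.0715, -0.0715, 0)
Detected image corners:
  c0 = (421.208288, 431.524673) px
  c1 = (577.633504, 435.357834) px
  c2 = (550.181780, 294.549414) px
  c3 = (413.998722, 293.304045) px
Planar DLT: solve 8×8 A·h = b for H (H[2,2]=1):
  H  [+963.14421 -347.66481 +489.57677]
  H  [-23.71744 +628.51820 +358.91447]
  H  [-0.11234 -0.95422 +1.00000]
B = K⁻¹H; ‖b₁‖=1.530903, ‖b₂‖=1.530903; λ = 2/(‖b₁‖+‖b₂‖) = 0.653209, sign → tz>0 ⇒ λ=+0.653209
r₁ = λ·B[:,0] = (+0.99730,+0.00345,-0.07338); r₂ = λ·B[:,1] = (-0.04856,+0.78047,-0.62331)
r₃ = r₁×r₂ = (+0.05513,+0.62519,+0.77853); SVD([r₁ r₂ r₃]) → R = UVᵀ:
  R  [+0.99730 -0.04856 +0.05513]
  R  [+0.00345 +0.78047 +0.62519]
  R  [-0.07338 -0.62331 +0.77853]
t = (+0.17599, +0.10310, +0.65321) m
tr R = 2.556293; θ = arccos((tr R − 1)/2) = 0.679087 rad = 38.909°
axis k = ((R−Rᵀ)₃₂, (R−Rᵀ)₁₃, (R−Rᵀ)₂₁) / (2 sinθ) = (-0.993891, +0.102303, +0.041400)
rvec = θ·k = (-0.674939, +0.069472, +0.028114)

rvec=(-0.6749, 0.0695, 0.0281) tvec=(0.1760, 0.1031, 0.6532)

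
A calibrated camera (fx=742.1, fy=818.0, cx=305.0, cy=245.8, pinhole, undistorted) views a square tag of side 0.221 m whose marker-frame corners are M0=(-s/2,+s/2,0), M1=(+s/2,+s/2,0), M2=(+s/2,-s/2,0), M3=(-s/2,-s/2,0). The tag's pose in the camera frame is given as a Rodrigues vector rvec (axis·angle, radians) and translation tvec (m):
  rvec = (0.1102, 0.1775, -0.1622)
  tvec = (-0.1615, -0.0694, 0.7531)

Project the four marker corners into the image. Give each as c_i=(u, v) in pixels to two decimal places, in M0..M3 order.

Intrinsics K: fx=742.1, fy=818.0, cx=305.0, cy=245.8
Marker side s = 0.221 m; corners in marker frame (Z=0):
  M0 = (-0.1105, +0.1105, 0)
  M1 = (+0.1105, +0.1105, 0)
  M2 = (+0.1105, -0.1105, 0)
  M3 = (-0.1105, -0.1105, 0)
rvec = (0.1102, 0.1775, -0.1622), |rvec| = θ = 0.26450 rad = 15.155°
Rodrigues: sinθ=0.26142, 1−cosθ=0.03478; R = I + sinθ·[k]× + (1−cosθ)·[k]×²:
    [+0.97126 +0.17004 +0.16655]
    [-0.15059 +0.98089 -0.12323]
    [-0.18432 +0.09461 +0.97830]
t = (-0.1615, -0.0694, 0.7531) m
M0: Pc = R·M0+t = (-0.25004, +0.05563, +0.78392); u = 742.1·(-0.25004)/0.78392 + 305.0 = 68.3042, v = 818.0·(+0.05563)/0.78392 + 245.8 = 303.8465
M1: Pc = R·M1+t = (-0.03539, +0.02235, +0.74319); u = 742.1·(-0.03539)/0.74319 + 305.0 = 269.6653, v = 818.0·(+0.02235)/0.74319 + 245.8 = 270.3970
M2: Pc = R·M2+t = (-0.07296, -0.19443, +0.72228); u = 742.1·(-0.07296)/0.72228 + 305.0 = 230.0326, v = 818.0·(-0.19443)/0.72228 + 245.8 = 25.6046
M3: Pc = R·M3+t = (-0.28761, -0.16115, +0.76301); u = 742.1·(-0.28761)/0.76301 + 305.0 = 25.2696, v = 818.0·(-0.16115)/0.76301 + 245.8 = 73.0395

c0=(68.30, 303.85) c1=(269.67, 270.40) c2=(230.03, 25.60) c3=(25.27, 73.04)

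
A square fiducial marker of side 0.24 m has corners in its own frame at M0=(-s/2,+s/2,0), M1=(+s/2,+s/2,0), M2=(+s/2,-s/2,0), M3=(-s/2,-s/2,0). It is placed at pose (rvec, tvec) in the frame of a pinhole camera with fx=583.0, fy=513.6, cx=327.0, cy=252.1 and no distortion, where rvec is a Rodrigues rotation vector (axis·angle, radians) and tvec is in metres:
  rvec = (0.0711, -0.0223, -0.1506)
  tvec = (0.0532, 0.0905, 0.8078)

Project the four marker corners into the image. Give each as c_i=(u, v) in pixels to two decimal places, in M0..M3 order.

c0=(292.98, 395.20) c1=(462.12, 371.80) c2=(439.01, 222.66) c3=(266.07, 245.81)

Intrinsics K: fx=583.0, fy=513.6, cx=327.0, cy=252.1
Marker side s = 0.24 m; corners in marker frame (Z=0):
  M0 = (-0.1200, +0.1200, 0)
  M1 = (+0.1200, +0.1200, 0)
  M2 = (+0.1200, -0.1200, 0)
  M3 = (-0.1200, -0.1200, 0)
rvec = (0.0711, -0.0223, -0.1506), |rvec| = θ = 0.16803 rad = 9.627°
Rodrigues: sinθ=0.16724, 1−cosθ=0.01408; R = I + sinθ·[k]× + (1−cosθ)·[k]×²:
    [+0.98844 +0.14910 -0.02754]
    [-0.15068 +0.98616 -0.06909]
    [+0.01685 +0.07244 +0.99723]
t = (0.0532, 0.0905, 0.8078) m
M0: Pc = R·M0+t = (-0.04752, +0.22692, +0.81447); u = 583.0·(-0.04752)/0.81447 + 327.0 = 292.9848, v = 513.6·(+0.22692)/0.81447 + 252.1 = 395.1955
M1: Pc = R·M1+t = (+0.18970, +0.19076, +0.81852); u = 583.0·(+0.18970)/0.81852 + 327.0 = 462.1201, v = 513.6·(+0.19076)/0.81852 + 252.1 = 371.7962
M2: Pc = R·M2+t = (+0.15392, -0.04592, +0.80113); u = 583.0·(+0.15392)/0.80113 + 327.0 = 439.0114, v = 513.6·(-0.04592)/0.80113 + 252.1 = 222.6598
M3: Pc = R·M3+t = (-0.08330, -0.00976, +0.79708); u = 583.0·(-0.08330)/0.79708 + 327.0 = 266.0696, v = 513.6·(-0.00976)/0.79708 + 252.1 = 245.8126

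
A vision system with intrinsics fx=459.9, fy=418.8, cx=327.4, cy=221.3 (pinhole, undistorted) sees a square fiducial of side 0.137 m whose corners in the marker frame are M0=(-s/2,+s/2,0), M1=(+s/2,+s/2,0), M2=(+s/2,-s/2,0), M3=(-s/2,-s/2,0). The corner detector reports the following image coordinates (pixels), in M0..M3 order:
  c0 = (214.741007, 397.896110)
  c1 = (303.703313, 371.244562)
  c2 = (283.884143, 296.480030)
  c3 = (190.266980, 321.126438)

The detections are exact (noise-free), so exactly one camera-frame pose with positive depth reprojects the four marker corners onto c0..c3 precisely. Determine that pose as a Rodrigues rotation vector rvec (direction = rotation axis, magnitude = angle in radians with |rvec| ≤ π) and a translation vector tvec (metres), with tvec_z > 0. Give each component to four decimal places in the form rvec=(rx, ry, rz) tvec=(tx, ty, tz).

rvec=(0.1828, -0.2261, -0.2286) tvec=(-0.1153, 0.2042, 0.6791)

Intrinsics K: fx=459.9, fy=418.8, cx=327.4, cy=221.3
Marker side s = 0.137 m; corners in marker frame (Z=0):
  M0 = (-0.0685, +0.0685, 0)
  M1 = (+0.0685, +0.0685, 0)
  M2 = (+0.0685, -0.0685, 0)
  M3 = (-0.0685, -0.0685, 0)
Detected image corners:
  c0 = (214.741007, 397.896110) px
  c1 = (303.703313, 371.244562) px
  c2 = (283.884143, 296.480030) px
  c3 = (190.266980, 321.126438) px
Planar DLT: solve 8×8 A·h = b for H (H[2,2]=1):
  H  [+739.18869 +235.91342 +249.29909]
  H  [-85.11620 +657.12346 +347.20784]
  H  [+0.29494 +0.30064 +1.00000]
B = K⁻¹H; ‖b₁‖=1.472556, ‖b₂‖=1.472556; λ = 2/(‖b₁‖+‖b₂‖) = 0.679091, sign → tz>0 ⇒ λ=+0.679091
r₁ = λ·B[:,0] = (+0.94890,-0.24386,+0.20029); r₂ = λ·B[:,1] = (+0.20301,+0.95766,+0.20416)
r₃ = r₁×r₂ = (-0.24160,-0.15307,+0.95823); SVD([r₁ r₂ r₃]) → R = UVᵀ:
  R  [+0.94890 +0.20301 -0.24160]
  R  [-0.24386 +0.95766 -0.15307]
  R  [+0.20029 +0.20416 +0.95823]
t = (-0.11532, +0.20416, +0.67909) m
tr R = 2.864787; θ = arccos((tr R − 1)/2) = 0.369817 rad = 21.189°
axis k = ((R−Rᵀ)₃₂, (R−Rᵀ)₁₃, (R−Rᵀ)₂₁) / (2 sinθ) = (+0.494163, -0.611287, -0.618168)
rvec = θ·k = (+0.182750, -0.226064, -0.228609)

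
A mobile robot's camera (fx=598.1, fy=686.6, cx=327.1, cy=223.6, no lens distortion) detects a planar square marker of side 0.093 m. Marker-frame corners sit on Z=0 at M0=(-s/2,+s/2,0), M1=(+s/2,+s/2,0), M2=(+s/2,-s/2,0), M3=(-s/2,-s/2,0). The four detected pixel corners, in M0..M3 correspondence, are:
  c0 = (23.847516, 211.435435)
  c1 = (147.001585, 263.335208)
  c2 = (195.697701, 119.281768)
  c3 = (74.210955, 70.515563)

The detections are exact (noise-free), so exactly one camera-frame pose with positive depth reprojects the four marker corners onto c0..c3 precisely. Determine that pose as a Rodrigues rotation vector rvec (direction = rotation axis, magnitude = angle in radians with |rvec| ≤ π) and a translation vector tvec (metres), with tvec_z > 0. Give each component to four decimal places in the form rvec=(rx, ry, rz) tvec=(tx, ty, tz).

rvec=(-0.0992, 0.0515, 0.3438) tvec=(-0.1512, -0.0354, 0.4165)

Intrinsics K: fx=598.1, fy=686.6, cx=327.1, cy=223.6
Marker side s = 0.093 m; corners in marker frame (Z=0):
  M0 = (-0.0465, +0.0465, 0)
  M1 = (+0.0465, +0.0465, 0)
  M2 = (+0.0465, -0.0465, 0)
  M3 = (-0.0465, -0.0465, 0)
Detected image corners:
  c0 = (23.847516, 211.435435) px
  c1 = (147.001585, 263.335208) px
  c2 = (195.697701, 119.281768) px
  c3 = (74.210955, 70.515563) px
Planar DLT: solve 8×8 A·h = b for H (H[2,2]=1):
  H  [+1297.37976 -556.00541 +109.97403]
  H  [+514.20264 +1496.76644 +165.25059]
  H  [-0.16159 -0.21200 +1.00000]
B = K⁻¹H; ‖b₁‖=2.401052, ‖b₂‖=2.401052; λ = 2/(‖b₁‖+‖b₂‖) = 0.416484, sign → tz>0 ⇒ λ=+0.416484
r₁ = λ·B[:,0] = (+0.94023,+0.33383,-0.06730); r₂ = λ·B[:,1] = (-0.33888,+0.93668,-0.08829)
r₃ = r₁×r₂ = (+0.03356,+0.10582,+0.99382); SVD([r₁ r₂ r₃]) → R = UVᵀ:
  R  [+0.94023 -0.33888 +0.03356]
  R  [+0.33383 +0.93668 +0.10582]
  R  [-0.06730 -0.08829 +0.99382]
t = (-0.15119, -0.03539, +0.41648) m
tr R = 2.870724; θ = arccos((tr R − 1)/2) = 0.361516 rad = 20.713°
axis k = ((R−Rᵀ)₃₂, (R−Rᵀ)₁₃, (R−Rᵀ)₂₁) / (2 sinθ) = (-0.274413, +0.142581, +0.950983)
rvec = θ·k = (-0.099205, +0.051545, +0.343795)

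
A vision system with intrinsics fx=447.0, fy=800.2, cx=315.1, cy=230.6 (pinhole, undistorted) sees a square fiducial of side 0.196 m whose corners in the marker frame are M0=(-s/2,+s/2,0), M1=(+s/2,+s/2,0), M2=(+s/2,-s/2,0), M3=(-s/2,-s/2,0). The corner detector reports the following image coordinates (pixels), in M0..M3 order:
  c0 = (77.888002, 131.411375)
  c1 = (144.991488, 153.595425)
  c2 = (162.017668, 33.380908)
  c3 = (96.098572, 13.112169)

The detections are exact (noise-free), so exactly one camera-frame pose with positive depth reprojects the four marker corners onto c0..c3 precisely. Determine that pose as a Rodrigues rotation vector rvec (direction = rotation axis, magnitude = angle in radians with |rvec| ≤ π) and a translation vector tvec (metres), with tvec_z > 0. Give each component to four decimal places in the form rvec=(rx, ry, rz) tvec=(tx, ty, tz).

rvec=(-0.1415, 0.0656, 0.1895) tvec=(-0.5435, -0.2311, 1.2461)

Intrinsics K: fx=447.0, fy=800.2, cx=315.1, cy=230.6
Marker side s = 0.196 m; corners in marker frame (Z=0):
  M0 = (-0.0980, +0.0980, 0)
  M1 = (+0.0980, +0.0980, 0)
  M2 = (+0.0980, -0.0980, 0)
  M3 = (-0.0980, -0.0980, 0)
Detected image corners:
  c0 = (77.888002, 131.411375) px
  c1 = (144.991488, 153.595425) px
  c2 = (162.017668, 33.380908) px
  c3 = (96.098572, 13.112169) px
Planar DLT: solve 8×8 A·h = b for H (H[2,2]=1):
  H  [+331.75884 -102.83399 +120.13703]
  H  [+103.04121 +599.51496 +82.18151]
  H  [-0.06281 -0.10749 +1.00000]
B = K⁻¹H; ‖b₁‖=0.802523, ‖b₂‖=0.802523; λ = 2/(‖b₁‖+‖b₂‖) = 1.246071, sign → tz>0 ⇒ λ=+1.246071
r₁ = λ·B[:,0] = (+0.97999,+0.18301,-0.07826); r₂ = λ·B[:,1] = (-0.19224,+0.97216,-0.13394)
r₃ = r₁×r₂ = (+0.05157,+0.14631,+0.98789); SVD([r₁ r₂ r₃]) → R = UVᵀ:
  R  [+0.97999 -0.19224 +0.05157]
  R  [+0.18301 +0.97216 +0.14631]
  R  [-0.07826 -0.13394 +0.98789]
t = (-0.54348, -0.23112, +1.24607) m
tr R = 2.940048; θ = arccos((tr R − 1)/2) = 0.245466 rad = 14.064°
axis k = ((R−Rᵀ)₃₂, (R−Rᵀ)₁₃, (R−Rᵀ)₂₁) / (2 sinθ) = (-0.576624, +0.267143, +0.772100)
rvec = θ·k = (-0.141542, +0.065575, +0.189525)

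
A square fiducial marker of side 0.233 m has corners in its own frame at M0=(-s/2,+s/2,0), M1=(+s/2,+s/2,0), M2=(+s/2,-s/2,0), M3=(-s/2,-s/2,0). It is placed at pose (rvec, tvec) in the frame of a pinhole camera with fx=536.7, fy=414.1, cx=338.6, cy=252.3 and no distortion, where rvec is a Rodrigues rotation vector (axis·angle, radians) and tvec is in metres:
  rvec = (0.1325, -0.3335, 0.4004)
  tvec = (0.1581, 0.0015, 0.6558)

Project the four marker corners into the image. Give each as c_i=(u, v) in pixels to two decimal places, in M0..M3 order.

Intrinsics K: fx=536.7, fy=414.1, cx=338.6, cy=252.3
Marker side s = 0.233 m; corners in marker frame (Z=0):
  M0 = (-0.1165, +0.1165, 0)
  M1 = (+0.1165, +0.1165, 0)
  M2 = (+0.1165, -0.1165, 0)
  M3 = (-0.1165, -0.1165, 0)
rvec = (0.1325, -0.3335, 0.4004), |rvec| = θ = 0.53768 rad = 30.807°
Rodrigues: sinθ=0.51214, 1−cosθ=0.14110; R = I + sinθ·[k]× + (1−cosθ)·[k]×²:
    [+0.86747 -0.40295 -0.29177]
    [+0.35982 +0.91318 -0.19138]
    [+0.34356 +0.06103 +0.93715]
t = (0.1581, 0.0015, 0.6558) m
M0: Pc = R·M0+t = (+0.01010, +0.06597, +0.62289); u = 536.7·(+0.01010)/0.62289 + 338.6 = 347.2991, v = 414.1·(+0.06597)/0.62289 + 252.3 = 296.1556
M1: Pc = R·M1+t = (+0.21222, +0.14980, +0.70293); u = 536.7·(+0.21222)/0.70293 + 338.6 = 500.6299, v = 414.1·(+0.14980)/0.70293 + 252.3 = 340.5502
M2: Pc = R·M2+t = (+0.30610, -0.06297, +0.68871); u = 536.7·(+0.30610)/0.68871 + 338.6 = 577.1403, v = 414.1·(-0.06297)/0.68871 + 252.3 = 214.4400
M3: Pc = R·M3+t = (+0.10398, -0.14680, +0.60867); u = 536.7·(+0.10398)/0.60867 + 338.6 = 430.2893, v = 414.1·(-0.14680)/0.60867 + 252.3 = 152.4228

c0=(347.30, 296.16) c1=(500.63, 340.55) c2=(577.14, 214.44) c3=(430.29, 152.42)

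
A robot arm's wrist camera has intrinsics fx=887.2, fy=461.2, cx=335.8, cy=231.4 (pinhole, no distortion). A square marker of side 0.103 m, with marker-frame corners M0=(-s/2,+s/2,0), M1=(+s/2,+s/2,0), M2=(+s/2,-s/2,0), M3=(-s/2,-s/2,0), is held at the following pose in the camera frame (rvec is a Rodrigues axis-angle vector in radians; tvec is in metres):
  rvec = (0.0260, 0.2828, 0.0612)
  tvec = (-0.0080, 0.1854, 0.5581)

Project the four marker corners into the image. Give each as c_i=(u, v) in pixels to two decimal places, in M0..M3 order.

Intrinsics K: fx=887.2, fy=461.2, cx=335.8, cy=231.4
Marker side s = 0.103 m; corners in marker frame (Z=0):
  M0 = (-0.0515, +0.0515, 0)
  M1 = (+0.0515, +0.0515, 0)
  M2 = (+0.0515, -0.0515, 0)
  M3 = (-0.0515, -0.0515, 0)
rvec = (0.0260, 0.2828, 0.0612), |rvec| = θ = 0.29051 rad = 16.645°
Rodrigues: sinθ=0.28644, 1−cosθ=0.04190; R = I + sinθ·[k]× + (1−cosθ)·[k]×²:
    [+0.95843 -0.05669 +0.27963]
    [+0.06399 +0.99780 -0.01704]
    [-0.27805 +0.03423 +0.95996]
t = (-0.0080, 0.1854, 0.5581) m
M0: Pc = R·M0+t = (-0.06028, +0.23349, +0.57418); u = 887.2·(-0.06028)/0.57418 + 335.8 = 242.6598, v = 461.2·(+0.23349)/0.57418 + 231.4 = 418.9470
M1: Pc = R·M1+t = (+0.03844, +0.24008, +0.54554); u = 887.2·(+0.03844)/0.54554 + 335.8 = 398.3132, v = 461.2·(+0.24008)/0.54554 + 231.4 = 434.3648
M2: Pc = R·M2+t = (+0.04428, +0.13731, +0.54202); u = 887.2·(+0.04428)/0.54202 + 335.8 = 408.2779, v = 461.2·(+0.13731)/0.54202 + 231.4 = 348.2353
M3: Pc = R·M3+t = (-0.05444, +0.13072, +0.57066); u = 887.2·(-0.05444)/0.57066 + 335.8 = 251.1627, v = 461.2·(+0.13072)/0.57066 + 231.4 = 337.0447

c0=(242.66, 418.95) c1=(398.31, 434.36) c2=(408.28, 348.24) c3=(251.16, 337.04)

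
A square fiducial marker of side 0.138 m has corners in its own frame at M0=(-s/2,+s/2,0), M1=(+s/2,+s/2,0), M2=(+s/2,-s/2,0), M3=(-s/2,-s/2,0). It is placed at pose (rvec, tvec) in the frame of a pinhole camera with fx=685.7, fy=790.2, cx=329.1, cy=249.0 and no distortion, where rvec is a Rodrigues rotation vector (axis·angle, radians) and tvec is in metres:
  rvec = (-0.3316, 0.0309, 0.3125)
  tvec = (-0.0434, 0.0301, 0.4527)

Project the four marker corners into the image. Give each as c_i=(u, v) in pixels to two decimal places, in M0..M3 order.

Intrinsics K: fx=685.7, fy=790.2, cx=329.1, cy=249.0
Marker side s = 0.138 m; corners in marker frame (Z=0):
  M0 = (-0.0690, +0.0690, 0)
  M1 = (+0.0690, +0.0690, 0)
  M2 = (+0.0690, -0.0690, 0)
  M3 = (-0.0690, -0.0690, 0)
rvec = (-0.3316, 0.0309, 0.3125), |rvec| = θ = 0.45669 rad = 26.167°
Rodrigues: sinθ=0.44098, 1−cosθ=0.10248; R = I + sinθ·[k]× + (1−cosθ)·[k]×²:
    [+0.95155 -0.30678 -0.02108]
    [+0.29671 +0.89798 +0.32494]
    [-0.08076 -0.31545 +0.94550]
t = (-0.0434, 0.0301, 0.4527) m
M0: Pc = R·M0+t = (-0.13022, +0.07159, +0.43651); u = 685.7·(-0.13022)/0.43651 + 329.1 = 124.5322, v = 790.2·(+0.07159)/0.43651 + 249.0 = 378.5938
M1: Pc = R·M1+t = (+0.00109, +0.11253, +0.42536); u = 685.7·(+0.00109)/0.42536 + 329.1 = 330.8547, v = 790.2·(+0.11253)/0.42536 + 249.0 = 458.0562
M2: Pc = R·M2+t = (+0.04342, -0.01139, +0.46889); u = 685.7·(+0.04342)/0.46889 + 329.1 = 392.6034, v = 790.2·(-0.01139)/0.46889 + 249.0 = 229.8091
M3: Pc = R·M3+t = (-0.08789, -0.05233, +0.48004); u = 685.7·(-0.08789)/0.48004 + 329.1 = 203.5575, v = 790.2·(-0.05233)/0.48004 + 249.0 = 162.8516

c0=(124.53, 378.59) c1=(330.85, 458.06) c2=(392.60, 229.81) c3=(203.56, 162.85)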